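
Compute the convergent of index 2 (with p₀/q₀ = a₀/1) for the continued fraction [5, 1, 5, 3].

35/6

Using pₖ = aₖpₖ₋₁ + pₖ₋₂, qₖ = aₖqₖ₋₁ + qₖ₋₂ (with p₋₁=1, p₋₂=0, q₋₁=0, q₋₂=1):
  k=0: a=5, p=5, q=1
  k=1: a=1, p=6, q=1
  k=2: a=5, p=35, q=6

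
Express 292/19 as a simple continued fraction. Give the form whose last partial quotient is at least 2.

[15; 2, 1, 2, 2]

292 = 15*19 + 7
19 = 2*7 + 5
7 = 1*5 + 2
5 = 2*2 + 1
2 = 2*1 + 0  (stop)
So 292/19 = [15; 2, 1, 2, 2].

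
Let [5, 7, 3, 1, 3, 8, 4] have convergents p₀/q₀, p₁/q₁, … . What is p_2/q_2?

Using pₖ = aₖpₖ₋₁ + pₖ₋₂, qₖ = aₖqₖ₋₁ + qₖ₋₂ (with p₋₁=1, p₋₂=0, q₋₁=0, q₋₂=1):
  k=0: a=5, p=5, q=1
  k=1: a=7, p=36, q=7
  k=2: a=3, p=113, q=22

113/22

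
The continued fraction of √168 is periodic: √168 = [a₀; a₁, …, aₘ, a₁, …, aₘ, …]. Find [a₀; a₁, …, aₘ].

a₀ = ⌊√168⌋ = 12.
With m₀=0, d₀=1 and mₖ₊₁ = dₖaₖ − mₖ, dₖ₊₁ = (n − mₖ₊₁²)/dₖ, aₖ₊₁ = ⌊(a₀+mₖ₊₁)/dₖ₊₁⌋:
  k=1: m=12, d=24, a=1
  k=2: m=12, d=1, a=24
d=1 and a=2a₀=24 at k=2, so the next step gives (m, d) = (12, 24) again — its k=1 value — and the period has length 2.

[12; 1, 24]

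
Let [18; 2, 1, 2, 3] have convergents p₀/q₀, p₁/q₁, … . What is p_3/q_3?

Using pₖ = aₖpₖ₋₁ + pₖ₋₂, qₖ = aₖqₖ₋₁ + qₖ₋₂ (with p₋₁=1, p₋₂=0, q₋₁=0, q₋₂=1):
  k=0: a=18, p=18, q=1
  k=1: a=2, p=37, q=2
  k=2: a=1, p=55, q=3
  k=3: a=2, p=147, q=8

147/8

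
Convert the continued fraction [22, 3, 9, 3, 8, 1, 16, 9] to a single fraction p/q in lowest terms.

Fold from the inside: start with 9/1.
  16 + 1/9 = 145/9
  1 + 9/145 = 154/145
  8 + 145/154 = 1377/154
  3 + 154/1377 = 4285/1377
  9 + 1377/4285 = 39942/4285
  3 + 4285/39942 = 124111/39942
  22 + 39942/124111 = 2770384/124111

2770384/124111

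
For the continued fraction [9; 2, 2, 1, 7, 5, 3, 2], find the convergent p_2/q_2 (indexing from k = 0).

Using pₖ = aₖpₖ₋₁ + pₖ₋₂, qₖ = aₖqₖ₋₁ + qₖ₋₂ (with p₋₁=1, p₋₂=0, q₋₁=0, q₋₂=1):
  k=0: a=9, p=9, q=1
  k=1: a=2, p=19, q=2
  k=2: a=2, p=47, q=5

47/5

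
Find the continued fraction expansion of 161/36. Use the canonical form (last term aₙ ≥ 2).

161 = 4·36 + 17
36 = 2·17 + 2
17 = 8·2 + 1
2 = 2·1 + 0  (stop)
So 161/36 = [4; 2, 8, 2].

[4; 2, 8, 2]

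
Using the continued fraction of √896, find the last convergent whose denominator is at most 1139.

√896 = [29; 1, 13, 1, 58, …] (period length 4).
Convergents:
  p_0/q_0 = 29/1
  p_1/q_1 = 30/1
  p_2/q_2 = 419/14
  p_3/q_3 = 449/15
  p_4/q_4 = 26461/884
  p_5/q_5 = 26910/899
  p_6/q_6 = 376291/12571
q_5 = 899 ≤ 1139 < 12571 = q_6, so the answer is 26910/899.

26910/899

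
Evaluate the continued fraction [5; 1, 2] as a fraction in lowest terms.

17/3

Fold from the inside: start with 2/1.
  1 + 1/2 = 3/2
  5 + 2/3 = 17/3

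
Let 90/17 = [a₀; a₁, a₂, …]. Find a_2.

90 = 5·17 + 5   →  a_0 = 5
17 = 3·5 + 2   →  a_1 = 3
5 = 2·2 + 1   →  a_2 = 2

2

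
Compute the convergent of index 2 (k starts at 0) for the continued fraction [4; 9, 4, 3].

152/37

Using pₖ = aₖpₖ₋₁ + pₖ₋₂, qₖ = aₖqₖ₋₁ + qₖ₋₂ (with p₋₁=1, p₋₂=0, q₋₁=0, q₋₂=1):
  k=0: a=4, p=4, q=1
  k=1: a=9, p=37, q=9
  k=2: a=4, p=152, q=37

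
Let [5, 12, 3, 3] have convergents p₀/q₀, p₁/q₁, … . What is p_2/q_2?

Using pₖ = aₖpₖ₋₁ + pₖ₋₂, qₖ = aₖqₖ₋₁ + qₖ₋₂ (with p₋₁=1, p₋₂=0, q₋₁=0, q₋₂=1):
  k=0: a=5, p=5, q=1
  k=1: a=12, p=61, q=12
  k=2: a=3, p=188, q=37

188/37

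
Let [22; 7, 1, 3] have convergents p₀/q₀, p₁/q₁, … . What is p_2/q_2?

177/8

Using pₖ = aₖpₖ₋₁ + pₖ₋₂, qₖ = aₖqₖ₋₁ + qₖ₋₂ (with p₋₁=1, p₋₂=0, q₋₁=0, q₋₂=1):
  k=0: a=22, p=22, q=1
  k=1: a=7, p=155, q=7
  k=2: a=1, p=177, q=8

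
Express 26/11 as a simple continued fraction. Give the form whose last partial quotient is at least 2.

26 = 2*11 + 4
11 = 2*4 + 3
4 = 1*3 + 1
3 = 3*1 + 0  (stop)
So 26/11 = [2; 2, 1, 3].

[2; 2, 1, 3]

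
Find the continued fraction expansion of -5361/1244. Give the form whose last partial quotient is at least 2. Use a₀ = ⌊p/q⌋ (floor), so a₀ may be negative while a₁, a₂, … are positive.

-5361 = -5·1244 + 859
1244 = 1·859 + 385
859 = 2·385 + 89
385 = 4·89 + 29
89 = 3·29 + 2
29 = 14·2 + 1
2 = 2·1 + 0  (stop)
So -5361/1244 = [-5; 1, 2, 4, 3, 14, 2].

[-5; 1, 2, 4, 3, 14, 2]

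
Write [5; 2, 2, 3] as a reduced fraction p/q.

92/17

Fold from the inside: start with 3/1.
  2 + 1/3 = 7/3
  2 + 3/7 = 17/7
  5 + 7/17 = 92/17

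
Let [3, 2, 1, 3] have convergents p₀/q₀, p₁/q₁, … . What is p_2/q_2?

10/3

Using pₖ = aₖpₖ₋₁ + pₖ₋₂, qₖ = aₖqₖ₋₁ + qₖ₋₂ (with p₋₁=1, p₋₂=0, q₋₁=0, q₋₂=1):
  k=0: a=3, p=3, q=1
  k=1: a=2, p=7, q=2
  k=2: a=1, p=10, q=3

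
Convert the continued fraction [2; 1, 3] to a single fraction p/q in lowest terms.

11/4

Fold from the inside: start with 3/1.
  1 + 1/3 = 4/3
  2 + 3/4 = 11/4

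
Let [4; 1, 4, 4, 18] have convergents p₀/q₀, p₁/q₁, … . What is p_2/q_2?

24/5

Using pₖ = aₖpₖ₋₁ + pₖ₋₂, qₖ = aₖqₖ₋₁ + qₖ₋₂ (with p₋₁=1, p₋₂=0, q₋₁=0, q₋₂=1):
  k=0: a=4, p=4, q=1
  k=1: a=1, p=5, q=1
  k=2: a=4, p=24, q=5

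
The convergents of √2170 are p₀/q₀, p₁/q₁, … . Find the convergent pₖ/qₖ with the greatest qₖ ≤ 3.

√2170 = [46; 1, 1, 2, 1, 1, 92, …] (period length 6).
Convergents:
  p_0/q_0 = 46/1
  p_1/q_1 = 47/1
  p_2/q_2 = 93/2
  p_3/q_3 = 233/5
q_2 = 2 ≤ 3 < 5 = q_3, so the answer is 93/2.

93/2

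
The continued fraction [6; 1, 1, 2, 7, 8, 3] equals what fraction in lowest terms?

6199/940

Using pₖ = aₖpₖ₋₁ + pₖ₋₂ and qₖ = aₖqₖ₋₁ + qₖ₋₂:
  k=0: a=6, p=6, q=1
  k=1: a=1, p=7, q=1
  k=2: a=1, p=13, q=2
  k=3: a=2, p=33, q=5
  k=4: a=7, p=244, q=37
  k=5: a=8, p=1985, q=301
  k=6: a=3, p=6199, q=940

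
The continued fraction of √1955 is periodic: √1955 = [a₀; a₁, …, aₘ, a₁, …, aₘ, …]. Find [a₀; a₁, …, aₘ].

a₀ = ⌊√1955⌋ = 44.
With m₀=0, d₀=1 and mₖ₊₁ = dₖaₖ − mₖ, dₖ₊₁ = (n − mₖ₊₁²)/dₖ, aₖ₊₁ = ⌊(a₀+mₖ₊₁)/dₖ₊₁⌋:
  k=1: m=44, d=19, a=4
  k=2: m=32, d=49, a=1
  k=3: m=17, d=34, a=1
  k=4: m=17, d=49, a=1
  k=5: m=32, d=19, a=4
  k=6: m=44, d=1, a=88
d=1 and a=2a₀=88 at k=6, so the next step gives (m, d) = (44, 19) again — its k=1 value — and the period has length 6.

[44; 4, 1, 1, 1, 4, 88]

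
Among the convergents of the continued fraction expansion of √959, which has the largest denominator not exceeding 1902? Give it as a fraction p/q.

58529/1890

√959 = [30; 1, 29, 1, 60, …] (period length 4).
Convergents:
  p_0/q_0 = 30/1
  p_1/q_1 = 31/1
  p_2/q_2 = 929/30
  p_3/q_3 = 960/31
  p_4/q_4 = 58529/1890
  p_5/q_5 = 59489/1921
q_4 = 1890 ≤ 1902 < 1921 = q_5, so the answer is 58529/1890.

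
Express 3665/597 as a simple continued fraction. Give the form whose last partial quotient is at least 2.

[6; 7, 5, 5, 3]

3665 = 6·597 + 83
597 = 7·83 + 16
83 = 5·16 + 3
16 = 5·3 + 1
3 = 3·1 + 0  (stop)
So 3665/597 = [6; 7, 5, 5, 3].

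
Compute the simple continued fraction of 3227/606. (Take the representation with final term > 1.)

[5; 3, 13, 7, 2]

3227 = 5·606 + 197
606 = 3·197 + 15
197 = 13·15 + 2
15 = 7·2 + 1
2 = 2·1 + 0  (stop)
So 3227/606 = [5; 3, 13, 7, 2].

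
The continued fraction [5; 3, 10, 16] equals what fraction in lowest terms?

Fold from the inside: start with 16/1.
  10 + 1/16 = 161/16
  3 + 16/161 = 499/161
  5 + 161/499 = 2656/499

2656/499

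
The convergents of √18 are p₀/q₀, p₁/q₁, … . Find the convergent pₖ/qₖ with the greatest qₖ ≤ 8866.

√18 = [4; 4, 8, …] (period length 2).
Convergents:
  p_0/q_0 = 4/1
  p_1/q_1 = 17/4
  p_2/q_2 = 140/33
  p_3/q_3 = 577/136
  p_4/q_4 = 4756/1121
  p_5/q_5 = 19601/4620
  p_6/q_6 = 161564/38081
q_5 = 4620 ≤ 8866 < 38081 = q_6, so the answer is 19601/4620.

19601/4620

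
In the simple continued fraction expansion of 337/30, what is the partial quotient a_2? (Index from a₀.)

3

337 = 11·30 + 7   →  a_0 = 11
30 = 4·7 + 2   →  a_1 = 4
7 = 3·2 + 1   →  a_2 = 3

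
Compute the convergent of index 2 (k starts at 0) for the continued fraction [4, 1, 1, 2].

9/2

Using pₖ = aₖpₖ₋₁ + pₖ₋₂, qₖ = aₖqₖ₋₁ + qₖ₋₂ (with p₋₁=1, p₋₂=0, q₋₁=0, q₋₂=1):
  k=0: a=4, p=4, q=1
  k=1: a=1, p=5, q=1
  k=2: a=1, p=9, q=2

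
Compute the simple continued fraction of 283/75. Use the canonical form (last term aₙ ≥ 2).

[3; 1, 3, 2, 2, 3]

283 = 3·75 + 58
75 = 1·58 + 17
58 = 3·17 + 7
17 = 2·7 + 3
7 = 2·3 + 1
3 = 3·1 + 0  (stop)
So 283/75 = [3; 1, 3, 2, 2, 3].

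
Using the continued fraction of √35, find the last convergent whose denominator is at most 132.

√35 = [5; 1, 10, …] (period length 2).
Convergents:
  p_0/q_0 = 5/1
  p_1/q_1 = 6/1
  p_2/q_2 = 65/11
  p_3/q_3 = 71/12
  p_4/q_4 = 775/131
  p_5/q_5 = 846/143
q_4 = 131 ≤ 132 < 143 = q_5, so the answer is 775/131.

775/131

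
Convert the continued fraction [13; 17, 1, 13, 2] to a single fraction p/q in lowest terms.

Fold from the inside: start with 2/1.
  13 + 1/2 = 27/2
  1 + 2/27 = 29/27
  17 + 27/29 = 520/29
  13 + 29/520 = 6789/520

6789/520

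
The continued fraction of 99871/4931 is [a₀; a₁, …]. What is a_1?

99871 = 20·4931 + 1251   →  a_0 = 20
4931 = 3·1251 + 1178   →  a_1 = 3

3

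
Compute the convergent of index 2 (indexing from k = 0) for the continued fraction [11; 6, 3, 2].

Using pₖ = aₖpₖ₋₁ + pₖ₋₂, qₖ = aₖqₖ₋₁ + qₖ₋₂ (with p₋₁=1, p₋₂=0, q₋₁=0, q₋₂=1):
  k=0: a=11, p=11, q=1
  k=1: a=6, p=67, q=6
  k=2: a=3, p=212, q=19

212/19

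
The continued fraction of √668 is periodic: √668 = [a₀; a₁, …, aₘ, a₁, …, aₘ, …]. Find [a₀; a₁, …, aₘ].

a₀ = ⌊√668⌋ = 25.
With m₀=0, d₀=1 and mₖ₊₁ = dₖaₖ − mₖ, dₖ₊₁ = (n − mₖ₊₁²)/dₖ, aₖ₊₁ = ⌊(a₀+mₖ₊₁)/dₖ₊₁⌋:
  k=1: m=25, d=43, a=1
  k=2: m=18, d=8, a=5
  k=3: m=22, d=23, a=2
  k=4: m=24, d=4, a=12
  k=5: m=24, d=23, a=2
  k=6: m=22, d=8, a=5
  k=7: m=18, d=43, a=1
  k=8: m=25, d=1, a=50
d=1 and a=2a₀=50 at k=8, so the next step gives (m, d) = (25, 43) again — its k=1 value — and the period has length 8.

[25; 1, 5, 2, 12, 2, 5, 1, 50]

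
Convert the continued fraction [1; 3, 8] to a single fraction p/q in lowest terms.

33/25

Fold from the inside: start with 8/1.
  3 + 1/8 = 25/8
  1 + 8/25 = 33/25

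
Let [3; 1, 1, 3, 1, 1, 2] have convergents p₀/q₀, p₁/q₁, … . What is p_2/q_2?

7/2

Using pₖ = aₖpₖ₋₁ + pₖ₋₂, qₖ = aₖqₖ₋₁ + qₖ₋₂ (with p₋₁=1, p₋₂=0, q₋₁=0, q₋₂=1):
  k=0: a=3, p=3, q=1
  k=1: a=1, p=4, q=1
  k=2: a=1, p=7, q=2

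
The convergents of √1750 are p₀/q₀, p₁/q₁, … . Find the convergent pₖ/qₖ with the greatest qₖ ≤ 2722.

104959/2509

√1750 = [41; 1, 4, 1, 82, …] (period length 4).
Convergents:
  p_0/q_0 = 41/1
  p_1/q_1 = 42/1
  p_2/q_2 = 209/5
  p_3/q_3 = 251/6
  p_4/q_4 = 20791/497
  p_5/q_5 = 21042/503
  p_6/q_6 = 104959/2509
  p_7/q_7 = 126001/3012
q_6 = 2509 ≤ 2722 < 3012 = q_7, so the answer is 104959/2509.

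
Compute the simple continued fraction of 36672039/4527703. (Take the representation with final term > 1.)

36672039 = 8*4527703 + 450415
4527703 = 10*450415 + 23553
450415 = 19*23553 + 2908
23553 = 8*2908 + 289
2908 = 10*289 + 18
289 = 16*18 + 1
18 = 18*1 + 0  (stop)
So 36672039/4527703 = [8; 10, 19, 8, 10, 16, 18].

[8; 10, 19, 8, 10, 16, 18]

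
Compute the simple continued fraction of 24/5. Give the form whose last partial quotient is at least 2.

24 = 4×5 + 4
5 = 1×4 + 1
4 = 4×1 + 0  (stop)
So 24/5 = [4; 1, 4].

[4; 1, 4]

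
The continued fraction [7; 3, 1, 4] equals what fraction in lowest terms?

138/19

Fold from the inside: start with 4/1.
  1 + 1/4 = 5/4
  3 + 4/5 = 19/5
  7 + 5/19 = 138/19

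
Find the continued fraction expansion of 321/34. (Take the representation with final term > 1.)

321 = 9·34 + 15
34 = 2·15 + 4
15 = 3·4 + 3
4 = 1·3 + 1
3 = 3·1 + 0  (stop)
So 321/34 = [9; 2, 3, 1, 3].

[9; 2, 3, 1, 3]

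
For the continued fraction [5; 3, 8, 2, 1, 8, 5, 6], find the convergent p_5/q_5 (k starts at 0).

Using pₖ = aₖpₖ₋₁ + pₖ₋₂, qₖ = aₖqₖ₋₁ + qₖ₋₂ (with p₋₁=1, p₋₂=0, q₋₁=0, q₋₂=1):
  k=0: a=5, p=5, q=1
  k=1: a=3, p=16, q=3
  k=2: a=8, p=133, q=25
  k=3: a=2, p=282, q=53
  k=4: a=1, p=415, q=78
  k=5: a=8, p=3602, q=677

3602/677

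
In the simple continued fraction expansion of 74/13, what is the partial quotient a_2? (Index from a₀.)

74 = 5·13 + 9   →  a_0 = 5
13 = 1·9 + 4   →  a_1 = 1
9 = 2·4 + 1   →  a_2 = 2

2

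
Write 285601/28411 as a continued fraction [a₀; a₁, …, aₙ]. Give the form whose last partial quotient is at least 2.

285601 = 10×28411 + 1491
28411 = 19×1491 + 82
1491 = 18×82 + 15
82 = 5×15 + 7
15 = 2×7 + 1
7 = 7×1 + 0  (stop)
So 285601/28411 = [10; 19, 18, 5, 2, 7].

[10; 19, 18, 5, 2, 7]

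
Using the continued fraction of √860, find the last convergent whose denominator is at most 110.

√860 = [29; 3, 14, 3, 58, …] (period length 4).
Convergents:
  p_0/q_0 = 29/1
  p_1/q_1 = 88/3
  p_2/q_2 = 1261/43
  p_3/q_3 = 3871/132
q_2 = 43 ≤ 110 < 132 = q_3, so the answer is 1261/43.

1261/43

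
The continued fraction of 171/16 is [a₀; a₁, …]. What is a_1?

171 = 10·16 + 11   →  a_0 = 10
16 = 1·11 + 5   →  a_1 = 1

1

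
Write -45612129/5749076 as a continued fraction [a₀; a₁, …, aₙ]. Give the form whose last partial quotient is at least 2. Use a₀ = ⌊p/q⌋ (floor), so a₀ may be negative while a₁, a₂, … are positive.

-45612129 = -8*5749076 + 380479
5749076 = 15*380479 + 41891
380479 = 9*41891 + 3460
41891 = 12*3460 + 371
3460 = 9*371 + 121
371 = 3*121 + 8
121 = 15*8 + 1
8 = 8*1 + 0  (stop)
So -45612129/5749076 = [-8; 15, 9, 12, 9, 3, 15, 8].

[-8; 15, 9, 12, 9, 3, 15, 8]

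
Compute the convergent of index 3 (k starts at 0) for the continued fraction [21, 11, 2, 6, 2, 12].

3142/149

Using pₖ = aₖpₖ₋₁ + pₖ₋₂, qₖ = aₖqₖ₋₁ + qₖ₋₂ (with p₋₁=1, p₋₂=0, q₋₁=0, q₋₂=1):
  k=0: a=21, p=21, q=1
  k=1: a=11, p=232, q=11
  k=2: a=2, p=485, q=23
  k=3: a=6, p=3142, q=149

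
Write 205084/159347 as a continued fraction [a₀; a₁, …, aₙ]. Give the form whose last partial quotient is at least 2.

205084 = 1*159347 + 45737
159347 = 3*45737 + 22136
45737 = 2*22136 + 1465
22136 = 15*1465 + 161
1465 = 9*161 + 16
161 = 10*16 + 1
16 = 16*1 + 0  (stop)
So 205084/159347 = [1; 3, 2, 15, 9, 10, 16].

[1; 3, 2, 15, 9, 10, 16]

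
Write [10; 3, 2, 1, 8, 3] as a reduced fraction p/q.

2791/271

Using pₖ = aₖpₖ₋₁ + pₖ₋₂ and qₖ = aₖqₖ₋₁ + qₖ₋₂:
  k=0: a=10, p=10, q=1
  k=1: a=3, p=31, q=3
  k=2: a=2, p=72, q=7
  k=3: a=1, p=103, q=10
  k=4: a=8, p=896, q=87
  k=5: a=3, p=2791, q=271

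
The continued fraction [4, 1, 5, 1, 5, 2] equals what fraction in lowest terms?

432/89

Using pₖ = aₖpₖ₋₁ + pₖ₋₂ and qₖ = aₖqₖ₋₁ + qₖ₋₂:
  k=0: a=4, p=4, q=1
  k=1: a=1, p=5, q=1
  k=2: a=5, p=29, q=6
  k=3: a=1, p=34, q=7
  k=4: a=5, p=199, q=41
  k=5: a=2, p=432, q=89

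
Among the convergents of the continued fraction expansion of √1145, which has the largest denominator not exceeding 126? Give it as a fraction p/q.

1252/37

√1145 = [33; 1, 5, 5, 1, 66, …] (period length 5).
Convergents:
  p_0/q_0 = 33/1
  p_1/q_1 = 34/1
  p_2/q_2 = 203/6
  p_3/q_3 = 1049/31
  p_4/q_4 = 1252/37
  p_5/q_5 = 83681/2473
q_4 = 37 ≤ 126 < 2473 = q_5, so the answer is 1252/37.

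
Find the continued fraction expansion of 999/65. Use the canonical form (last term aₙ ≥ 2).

999 = 15*65 + 24
65 = 2*24 + 17
24 = 1*17 + 7
17 = 2*7 + 3
7 = 2*3 + 1
3 = 3*1 + 0  (stop)
So 999/65 = [15; 2, 1, 2, 2, 3].

[15; 2, 1, 2, 2, 3]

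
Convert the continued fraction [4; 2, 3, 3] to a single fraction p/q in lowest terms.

Using pₖ = aₖpₖ₋₁ + pₖ₋₂ and qₖ = aₖqₖ₋₁ + qₖ₋₂:
  k=0: a=4, p=4, q=1
  k=1: a=2, p=9, q=2
  k=2: a=3, p=31, q=7
  k=3: a=3, p=102, q=23

102/23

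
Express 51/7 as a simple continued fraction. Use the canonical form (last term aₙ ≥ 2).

51 = 7*7 + 2
7 = 3*2 + 1
2 = 2*1 + 0  (stop)
So 51/7 = [7; 3, 2].

[7; 3, 2]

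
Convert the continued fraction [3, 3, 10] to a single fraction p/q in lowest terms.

Using pₖ = aₖpₖ₋₁ + pₖ₋₂ and qₖ = aₖqₖ₋₁ + qₖ₋₂:
  k=0: a=3, p=3, q=1
  k=1: a=3, p=10, q=3
  k=2: a=10, p=103, q=31

103/31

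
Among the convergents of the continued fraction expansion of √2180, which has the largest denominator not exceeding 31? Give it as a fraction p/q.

1354/29

√2180 = [46; 1, 2, 4, 2, 1, 92, …] (period length 6).
Convergents:
  p_0/q_0 = 46/1
  p_1/q_1 = 47/1
  p_2/q_2 = 140/3
  p_3/q_3 = 607/13
  p_4/q_4 = 1354/29
  p_5/q_5 = 1961/42
q_4 = 29 ≤ 31 < 42 = q_5, so the answer is 1354/29.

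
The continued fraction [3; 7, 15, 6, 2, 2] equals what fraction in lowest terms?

10766/3427

Fold from the inside: start with 2/1.
  2 + 1/2 = 5/2
  6 + 2/5 = 32/5
  15 + 5/32 = 485/32
  7 + 32/485 = 3427/485
  3 + 485/3427 = 10766/3427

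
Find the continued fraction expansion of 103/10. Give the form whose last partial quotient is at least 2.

103 = 10*10 + 3
10 = 3*3 + 1
3 = 3*1 + 0  (stop)
So 103/10 = [10; 3, 3].

[10; 3, 3]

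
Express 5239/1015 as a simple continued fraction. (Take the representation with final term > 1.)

[5; 6, 5, 3, 2, 4]

5239 = 5×1015 + 164
1015 = 6×164 + 31
164 = 5×31 + 9
31 = 3×9 + 4
9 = 2×4 + 1
4 = 4×1 + 0  (stop)
So 5239/1015 = [5; 6, 5, 3, 2, 4].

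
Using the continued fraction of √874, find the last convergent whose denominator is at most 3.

59/2

√874 = [29; 1, 1, 3, 2, 3, 1, 1, 58, …] (period length 8).
Convergents:
  p_0/q_0 = 29/1
  p_1/q_1 = 30/1
  p_2/q_2 = 59/2
  p_3/q_3 = 207/7
q_2 = 2 ≤ 3 < 7 = q_3, so the answer is 59/2.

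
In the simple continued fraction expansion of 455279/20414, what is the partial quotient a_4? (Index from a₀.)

455279 = 22·20414 + 6171   →  a_0 = 22
20414 = 3·6171 + 1901   →  a_1 = 3
6171 = 3·1901 + 468   →  a_2 = 3
1901 = 4·468 + 29   →  a_3 = 4
468 = 16·29 + 4   →  a_4 = 16

16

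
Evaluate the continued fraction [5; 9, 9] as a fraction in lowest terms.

419/82

Using pₖ = aₖpₖ₋₁ + pₖ₋₂ and qₖ = aₖqₖ₋₁ + qₖ₋₂:
  k=0: a=5, p=5, q=1
  k=1: a=9, p=46, q=9
  k=2: a=9, p=419, q=82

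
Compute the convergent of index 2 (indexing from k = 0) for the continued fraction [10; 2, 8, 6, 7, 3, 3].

Using pₖ = aₖpₖ₋₁ + pₖ₋₂, qₖ = aₖqₖ₋₁ + qₖ₋₂ (with p₋₁=1, p₋₂=0, q₋₁=0, q₋₂=1):
  k=0: a=10, p=10, q=1
  k=1: a=2, p=21, q=2
  k=2: a=8, p=178, q=17

178/17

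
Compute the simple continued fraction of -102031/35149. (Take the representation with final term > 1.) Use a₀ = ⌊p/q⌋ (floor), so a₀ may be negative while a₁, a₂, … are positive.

[-3; 10, 3, 2, 4, 1, 14, 6]

-102031 = -3*35149 + 3416
35149 = 10*3416 + 989
3416 = 3*989 + 449
989 = 2*449 + 91
449 = 4*91 + 85
91 = 1*85 + 6
85 = 14*6 + 1
6 = 6*1 + 0  (stop)
So -102031/35149 = [-3; 10, 3, 2, 4, 1, 14, 6].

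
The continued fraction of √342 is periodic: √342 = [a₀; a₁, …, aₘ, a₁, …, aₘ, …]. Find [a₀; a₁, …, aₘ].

[18; 2, 36]

a₀ = ⌊√342⌋ = 18.
With m₀=0, d₀=1 and mₖ₊₁ = dₖaₖ − mₖ, dₖ₊₁ = (n − mₖ₊₁²)/dₖ, aₖ₊₁ = ⌊(a₀+mₖ₊₁)/dₖ₊₁⌋:
  k=1: m=18, d=18, a=2
  k=2: m=18, d=1, a=36
d=1 and a=2a₀=36 at k=2, so the next step gives (m, d) = (18, 18) again — its k=1 value — and the period has length 2.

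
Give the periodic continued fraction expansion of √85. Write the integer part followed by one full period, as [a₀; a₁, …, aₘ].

a₀ = ⌊√85⌋ = 9.
With m₀=0, d₀=1 and mₖ₊₁ = dₖaₖ − mₖ, dₖ₊₁ = (n − mₖ₊₁²)/dₖ, aₖ₊₁ = ⌊(a₀+mₖ₊₁)/dₖ₊₁⌋:
  k=1: m=9, d=4, a=4
  k=2: m=7, d=9, a=1
  k=3: m=2, d=9, a=1
  k=4: m=7, d=4, a=4
  k=5: m=9, d=1, a=18
d=1 and a=2a₀=18 at k=5, so the next step gives (m, d) = (9, 4) again — its k=1 value — and the period has length 5.

[9; 4, 1, 1, 4, 18]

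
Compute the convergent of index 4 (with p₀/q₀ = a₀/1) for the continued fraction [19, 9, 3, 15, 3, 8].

25126/1315

Using pₖ = aₖpₖ₋₁ + pₖ₋₂, qₖ = aₖqₖ₋₁ + qₖ₋₂ (with p₋₁=1, p₋₂=0, q₋₁=0, q₋₂=1):
  k=0: a=19, p=19, q=1
  k=1: a=9, p=172, q=9
  k=2: a=3, p=535, q=28
  k=3: a=15, p=8197, q=429
  k=4: a=3, p=25126, q=1315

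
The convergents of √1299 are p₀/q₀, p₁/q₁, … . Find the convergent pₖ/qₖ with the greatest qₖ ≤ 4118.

√1299 = [36; 24, 72, …] (period length 2).
Convergents:
  p_0/q_0 = 36/1
  p_1/q_1 = 865/24
  p_2/q_2 = 62316/1729
  p_3/q_3 = 1496449/41520
q_2 = 1729 ≤ 4118 < 41520 = q_3, so the answer is 62316/1729.

62316/1729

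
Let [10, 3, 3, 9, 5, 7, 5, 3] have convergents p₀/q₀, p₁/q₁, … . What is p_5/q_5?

Using pₖ = aₖpₖ₋₁ + pₖ₋₂, qₖ = aₖqₖ₋₁ + qₖ₋₂ (with p₋₁=1, p₋₂=0, q₋₁=0, q₋₂=1):
  k=0: a=10, p=10, q=1
  k=1: a=3, p=31, q=3
  k=2: a=3, p=103, q=10
  k=3: a=9, p=958, q=93
  k=4: a=5, p=4893, q=475
  k=5: a=7, p=35209, q=3418

35209/3418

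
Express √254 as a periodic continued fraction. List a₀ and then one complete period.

a₀ = ⌊√254⌋ = 15.
With m₀=0, d₀=1 and mₖ₊₁ = dₖaₖ − mₖ, dₖ₊₁ = (n − mₖ₊₁²)/dₖ, aₖ₊₁ = ⌊(a₀+mₖ₊₁)/dₖ₊₁⌋:
  k=1: m=15, d=29, a=1
  k=2: m=14, d=2, a=14
  k=3: m=14, d=29, a=1
  k=4: m=15, d=1, a=30
d=1 and a=2a₀=30 at k=4, so the next step gives (m, d) = (15, 29) again — its k=1 value — and the period has length 4.

[15; 1, 14, 1, 30]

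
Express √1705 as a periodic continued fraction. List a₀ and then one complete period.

a₀ = ⌊√1705⌋ = 41.
With m₀=0, d₀=1 and mₖ₊₁ = dₖaₖ − mₖ, dₖ₊₁ = (n − mₖ₊₁²)/dₖ, aₖ₊₁ = ⌊(a₀+mₖ₊₁)/dₖ₊₁⌋:
  k=1: m=41, d=24, a=3
  k=2: m=31, d=31, a=2
  k=3: m=31, d=24, a=3
  k=4: m=41, d=1, a=82
d=1 and a=2a₀=82 at k=4, so the next step gives (m, d) = (41, 24) again — its k=1 value — and the period has length 4.

[41; 3, 2, 3, 82]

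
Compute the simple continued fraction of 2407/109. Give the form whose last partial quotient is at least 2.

2407 = 22·109 + 9
109 = 12·9 + 1
9 = 9·1 + 0  (stop)
So 2407/109 = [22; 12, 9].

[22; 12, 9]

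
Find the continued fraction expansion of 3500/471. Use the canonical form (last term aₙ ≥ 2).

3500 = 7·471 + 203
471 = 2·203 + 65
203 = 3·65 + 8
65 = 8·8 + 1
8 = 8·1 + 0  (stop)
So 3500/471 = [7; 2, 3, 8, 8].

[7; 2, 3, 8, 8]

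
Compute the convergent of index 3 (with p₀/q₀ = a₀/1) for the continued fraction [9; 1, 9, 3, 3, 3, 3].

Using pₖ = aₖpₖ₋₁ + pₖ₋₂, qₖ = aₖqₖ₋₁ + qₖ₋₂ (with p₋₁=1, p₋₂=0, q₋₁=0, q₋₂=1):
  k=0: a=9, p=9, q=1
  k=1: a=1, p=10, q=1
  k=2: a=9, p=99, q=10
  k=3: a=3, p=307, q=31

307/31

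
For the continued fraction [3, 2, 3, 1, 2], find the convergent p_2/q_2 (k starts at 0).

24/7

Using pₖ = aₖpₖ₋₁ + pₖ₋₂, qₖ = aₖqₖ₋₁ + qₖ₋₂ (with p₋₁=1, p₋₂=0, q₋₁=0, q₋₂=1):
  k=0: a=3, p=3, q=1
  k=1: a=2, p=7, q=2
  k=2: a=3, p=24, q=7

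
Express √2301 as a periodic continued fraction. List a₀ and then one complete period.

[47; 1, 30, 1, 94]

a₀ = ⌊√2301⌋ = 47.
With m₀=0, d₀=1 and mₖ₊₁ = dₖaₖ − mₖ, dₖ₊₁ = (n − mₖ₊₁²)/dₖ, aₖ₊₁ = ⌊(a₀+mₖ₊₁)/dₖ₊₁⌋:
  k=1: m=47, d=92, a=1
  k=2: m=45, d=3, a=30
  k=3: m=45, d=92, a=1
  k=4: m=47, d=1, a=94
d=1 and a=2a₀=94 at k=4, so the next step gives (m, d) = (47, 92) again — its k=1 value — and the period has length 4.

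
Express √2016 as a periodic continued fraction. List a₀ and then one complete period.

a₀ = ⌊√2016⌋ = 44.
With m₀=0, d₀=1 and mₖ₊₁ = dₖaₖ − mₖ, dₖ₊₁ = (n − mₖ₊₁²)/dₖ, aₖ₊₁ = ⌊(a₀+mₖ₊₁)/dₖ₊₁⌋:
  k=1: m=44, d=80, a=1
  k=2: m=36, d=9, a=8
  k=3: m=36, d=80, a=1
  k=4: m=44, d=1, a=88
d=1 and a=2a₀=88 at k=4, so the next step gives (m, d) = (44, 80) again — its k=1 value — and the period has length 4.

[44; 1, 8, 1, 88]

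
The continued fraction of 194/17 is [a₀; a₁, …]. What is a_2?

194 = 11·17 + 7   →  a_0 = 11
17 = 2·7 + 3   →  a_1 = 2
7 = 2·3 + 1   →  a_2 = 2

2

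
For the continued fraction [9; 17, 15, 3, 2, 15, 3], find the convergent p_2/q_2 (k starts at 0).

Using pₖ = aₖpₖ₋₁ + pₖ₋₂, qₖ = aₖqₖ₋₁ + qₖ₋₂ (with p₋₁=1, p₋₂=0, q₋₁=0, q₋₂=1):
  k=0: a=9, p=9, q=1
  k=1: a=17, p=154, q=17
  k=2: a=15, p=2319, q=256

2319/256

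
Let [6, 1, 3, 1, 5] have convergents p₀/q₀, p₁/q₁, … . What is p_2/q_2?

27/4

Using pₖ = aₖpₖ₋₁ + pₖ₋₂, qₖ = aₖqₖ₋₁ + qₖ₋₂ (with p₋₁=1, p₋₂=0, q₋₁=0, q₋₂=1):
  k=0: a=6, p=6, q=1
  k=1: a=1, p=7, q=1
  k=2: a=3, p=27, q=4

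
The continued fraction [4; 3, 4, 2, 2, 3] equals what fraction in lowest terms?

1043/242

Using pₖ = aₖpₖ₋₁ + pₖ₋₂ and qₖ = aₖqₖ₋₁ + qₖ₋₂:
  k=0: a=4, p=4, q=1
  k=1: a=3, p=13, q=3
  k=2: a=4, p=56, q=13
  k=3: a=2, p=125, q=29
  k=4: a=2, p=306, q=71
  k=5: a=3, p=1043, q=242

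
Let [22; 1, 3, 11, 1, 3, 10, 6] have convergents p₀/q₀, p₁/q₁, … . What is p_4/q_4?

Using pₖ = aₖpₖ₋₁ + pₖ₋₂, qₖ = aₖqₖ₋₁ + qₖ₋₂ (with p₋₁=1, p₋₂=0, q₋₁=0, q₋₂=1):
  k=0: a=22, p=22, q=1
  k=1: a=1, p=23, q=1
  k=2: a=3, p=91, q=4
  k=3: a=11, p=1024, q=45
  k=4: a=1, p=1115, q=49

1115/49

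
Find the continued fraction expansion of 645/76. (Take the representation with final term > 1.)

[8; 2, 18, 2]

645 = 8·76 + 37
76 = 2·37 + 2
37 = 18·2 + 1
2 = 2·1 + 0  (stop)
So 645/76 = [8; 2, 18, 2].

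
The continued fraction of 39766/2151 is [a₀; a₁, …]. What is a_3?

18

39766 = 18·2151 + 1048   →  a_0 = 18
2151 = 2·1048 + 55   →  a_1 = 2
1048 = 19·55 + 3   →  a_2 = 19
55 = 18·3 + 1   →  a_3 = 18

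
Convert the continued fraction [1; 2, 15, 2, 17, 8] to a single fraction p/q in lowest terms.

13383/9016

Fold from the inside: start with 8/1.
  17 + 1/8 = 137/8
  2 + 8/137 = 282/137
  15 + 137/282 = 4367/282
  2 + 282/4367 = 9016/4367
  1 + 4367/9016 = 13383/9016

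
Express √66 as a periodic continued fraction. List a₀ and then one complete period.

a₀ = ⌊√66⌋ = 8.
With m₀=0, d₀=1 and mₖ₊₁ = dₖaₖ − mₖ, dₖ₊₁ = (n − mₖ₊₁²)/dₖ, aₖ₊₁ = ⌊(a₀+mₖ₊₁)/dₖ₊₁⌋:
  k=1: m=8, d=2, a=8
  k=2: m=8, d=1, a=16
d=1 and a=2a₀=16 at k=2, so the next step gives (m, d) = (8, 2) again — its k=1 value — and the period has length 2.

[8; 8, 16]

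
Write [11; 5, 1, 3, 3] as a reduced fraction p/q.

Using pₖ = aₖpₖ₋₁ + pₖ₋₂ and qₖ = aₖqₖ₋₁ + qₖ₋₂:
  k=0: a=11, p=11, q=1
  k=1: a=5, p=56, q=5
  k=2: a=1, p=67, q=6
  k=3: a=3, p=257, q=23
  k=4: a=3, p=838, q=75

838/75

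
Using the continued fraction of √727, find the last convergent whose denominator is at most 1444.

√727 = [26; 1, 25, 1, 52, …] (period length 4).
Convergents:
  p_0/q_0 = 26/1
  p_1/q_1 = 27/1
  p_2/q_2 = 701/26
  p_3/q_3 = 728/27
  p_4/q_4 = 38557/1430
  p_5/q_5 = 39285/1457
q_4 = 1430 ≤ 1444 < 1457 = q_5, so the answer is 38557/1430.

38557/1430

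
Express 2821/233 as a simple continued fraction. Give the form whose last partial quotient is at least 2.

2821 = 12×233 + 25
233 = 9×25 + 8
25 = 3×8 + 1
8 = 8×1 + 0  (stop)
So 2821/233 = [12; 9, 3, 8].

[12; 9, 3, 8]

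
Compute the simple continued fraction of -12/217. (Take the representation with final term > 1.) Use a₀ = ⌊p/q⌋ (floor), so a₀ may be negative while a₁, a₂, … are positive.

[-1; 1, 17, 12]

-12 = -1×217 + 205
217 = 1×205 + 12
205 = 17×12 + 1
12 = 12×1 + 0  (stop)
So -12/217 = [-1; 1, 17, 12].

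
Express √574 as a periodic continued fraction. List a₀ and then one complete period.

a₀ = ⌊√574⌋ = 23.
With m₀=0, d₀=1 and mₖ₊₁ = dₖaₖ − mₖ, dₖ₊₁ = (n − mₖ₊₁²)/dₖ, aₖ₊₁ = ⌊(a₀+mₖ₊₁)/dₖ₊₁⌋:
  k=1: m=23, d=45, a=1
  k=2: m=22, d=2, a=22
  k=3: m=22, d=45, a=1
  k=4: m=23, d=1, a=46
d=1 and a=2a₀=46 at k=4, so the next step gives (m, d) = (23, 45) again — its k=1 value — and the period has length 4.

[23; 1, 22, 1, 46]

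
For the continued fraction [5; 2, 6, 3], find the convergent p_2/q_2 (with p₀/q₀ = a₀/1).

Using pₖ = aₖpₖ₋₁ + pₖ₋₂, qₖ = aₖqₖ₋₁ + qₖ₋₂ (with p₋₁=1, p₋₂=0, q₋₁=0, q₋₂=1):
  k=0: a=5, p=5, q=1
  k=1: a=2, p=11, q=2
  k=2: a=6, p=71, q=13

71/13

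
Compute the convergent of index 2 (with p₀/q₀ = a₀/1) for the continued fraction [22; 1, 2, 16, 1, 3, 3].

68/3

Using pₖ = aₖpₖ₋₁ + pₖ₋₂, qₖ = aₖqₖ₋₁ + qₖ₋₂ (with p₋₁=1, p₋₂=0, q₋₁=0, q₋₂=1):
  k=0: a=22, p=22, q=1
  k=1: a=1, p=23, q=1
  k=2: a=2, p=68, q=3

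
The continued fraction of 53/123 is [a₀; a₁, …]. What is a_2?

53 = 0·123 + 53   →  a_0 = 0
123 = 2·53 + 17   →  a_1 = 2
53 = 3·17 + 2   →  a_2 = 3

3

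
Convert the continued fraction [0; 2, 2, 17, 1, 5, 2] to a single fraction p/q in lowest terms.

477/1186

Using pₖ = aₖpₖ₋₁ + pₖ₋₂ and qₖ = aₖqₖ₋₁ + qₖ₋₂:
  k=0: a=0, p=0, q=1
  k=1: a=2, p=1, q=2
  k=2: a=2, p=2, q=5
  k=3: a=17, p=35, q=87
  k=4: a=1, p=37, q=92
  k=5: a=5, p=220, q=547
  k=6: a=2, p=477, q=1186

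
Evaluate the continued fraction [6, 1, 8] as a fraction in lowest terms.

Using pₖ = aₖpₖ₋₁ + pₖ₋₂ and qₖ = aₖqₖ₋₁ + qₖ₋₂:
  k=0: a=6, p=6, q=1
  k=1: a=1, p=7, q=1
  k=2: a=8, p=62, q=9

62/9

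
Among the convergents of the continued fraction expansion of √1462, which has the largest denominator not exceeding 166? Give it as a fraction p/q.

2753/72

√1462 = [38; 4, 4, 4, 76, …] (period length 4).
Convergents:
  p_0/q_0 = 38/1
  p_1/q_1 = 153/4
  p_2/q_2 = 650/17
  p_3/q_3 = 2753/72
  p_4/q_4 = 209878/5489
q_3 = 72 ≤ 166 < 5489 = q_4, so the answer is 2753/72.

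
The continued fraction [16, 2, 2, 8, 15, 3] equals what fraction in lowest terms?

31940/1947

Fold from the inside: start with 3/1.
  15 + 1/3 = 46/3
  8 + 3/46 = 371/46
  2 + 46/371 = 788/371
  2 + 371/788 = 1947/788
  16 + 788/1947 = 31940/1947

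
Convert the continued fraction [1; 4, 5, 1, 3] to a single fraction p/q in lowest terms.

Fold from the inside: start with 3/1.
  1 + 1/3 = 4/3
  5 + 3/4 = 23/4
  4 + 4/23 = 96/23
  1 + 23/96 = 119/96

119/96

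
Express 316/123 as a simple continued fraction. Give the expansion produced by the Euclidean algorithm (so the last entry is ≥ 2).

316 = 2*123 + 70
123 = 1*70 + 53
70 = 1*53 + 17
53 = 3*17 + 2
17 = 8*2 + 1
2 = 2*1 + 0  (stop)
So 316/123 = [2; 1, 1, 3, 8, 2].

[2; 1, 1, 3, 8, 2]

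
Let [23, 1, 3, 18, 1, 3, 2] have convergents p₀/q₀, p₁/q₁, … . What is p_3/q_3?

1734/73

Using pₖ = aₖpₖ₋₁ + pₖ₋₂, qₖ = aₖqₖ₋₁ + qₖ₋₂ (with p₋₁=1, p₋₂=0, q₋₁=0, q₋₂=1):
  k=0: a=23, p=23, q=1
  k=1: a=1, p=24, q=1
  k=2: a=3, p=95, q=4
  k=3: a=18, p=1734, q=73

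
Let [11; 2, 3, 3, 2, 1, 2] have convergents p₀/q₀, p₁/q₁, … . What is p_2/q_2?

80/7

Using pₖ = aₖpₖ₋₁ + pₖ₋₂, qₖ = aₖqₖ₋₁ + qₖ₋₂ (with p₋₁=1, p₋₂=0, q₋₁=0, q₋₂=1):
  k=0: a=11, p=11, q=1
  k=1: a=2, p=23, q=2
  k=2: a=3, p=80, q=7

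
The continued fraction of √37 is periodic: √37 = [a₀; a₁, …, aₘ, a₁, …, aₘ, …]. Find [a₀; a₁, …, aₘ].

a₀ = ⌊√37⌋ = 6.
With m₀=0, d₀=1 and mₖ₊₁ = dₖaₖ − mₖ, dₖ₊₁ = (n − mₖ₊₁²)/dₖ, aₖ₊₁ = ⌊(a₀+mₖ₊₁)/dₖ₊₁⌋:
  k=1: m=6, d=1, a=12
d=1 and a=2a₀=12 at k=1, so the next step gives (m, d) = (6, 1) again — its k=1 value — and the period has length 1.

[6; 12]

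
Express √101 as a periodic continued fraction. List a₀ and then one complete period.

a₀ = ⌊√101⌋ = 10.
With m₀=0, d₀=1 and mₖ₊₁ = dₖaₖ − mₖ, dₖ₊₁ = (n − mₖ₊₁²)/dₖ, aₖ₊₁ = ⌊(a₀+mₖ₊₁)/dₖ₊₁⌋:
  k=1: m=10, d=1, a=20
d=1 and a=2a₀=20 at k=1, so the next step gives (m, d) = (10, 1) again — its k=1 value — and the period has length 1.

[10; 20]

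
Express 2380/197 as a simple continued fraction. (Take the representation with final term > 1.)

2380 = 12·197 + 16
197 = 12·16 + 5
16 = 3·5 + 1
5 = 5·1 + 0  (stop)
So 2380/197 = [12; 12, 3, 5].

[12; 12, 3, 5]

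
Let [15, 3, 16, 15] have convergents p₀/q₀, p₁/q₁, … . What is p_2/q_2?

751/49

Using pₖ = aₖpₖ₋₁ + pₖ₋₂, qₖ = aₖqₖ₋₁ + qₖ₋₂ (with p₋₁=1, p₋₂=0, q₋₁=0, q₋₂=1):
  k=0: a=15, p=15, q=1
  k=1: a=3, p=46, q=3
  k=2: a=16, p=751, q=49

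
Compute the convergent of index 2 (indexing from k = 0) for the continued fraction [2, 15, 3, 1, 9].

Using pₖ = aₖpₖ₋₁ + pₖ₋₂, qₖ = aₖqₖ₋₁ + qₖ₋₂ (with p₋₁=1, p₋₂=0, q₋₁=0, q₋₂=1):
  k=0: a=2, p=2, q=1
  k=1: a=15, p=31, q=15
  k=2: a=3, p=95, q=46

95/46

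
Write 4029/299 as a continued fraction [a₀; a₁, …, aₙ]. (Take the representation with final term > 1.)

[13; 2, 9, 2, 7]

4029 = 13·299 + 142
299 = 2·142 + 15
142 = 9·15 + 7
15 = 2·7 + 1
7 = 7·1 + 0  (stop)
So 4029/299 = [13; 2, 9, 2, 7].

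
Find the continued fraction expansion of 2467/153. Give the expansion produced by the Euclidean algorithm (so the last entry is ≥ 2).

[16; 8, 19]

2467 = 16·153 + 19
153 = 8·19 + 1
19 = 19·1 + 0  (stop)
So 2467/153 = [16; 8, 19].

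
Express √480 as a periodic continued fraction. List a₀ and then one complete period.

[21; 1, 9, 1, 42]

a₀ = ⌊√480⌋ = 21.
With m₀=0, d₀=1 and mₖ₊₁ = dₖaₖ − mₖ, dₖ₊₁ = (n − mₖ₊₁²)/dₖ, aₖ₊₁ = ⌊(a₀+mₖ₊₁)/dₖ₊₁⌋:
  k=1: m=21, d=39, a=1
  k=2: m=18, d=4, a=9
  k=3: m=18, d=39, a=1
  k=4: m=21, d=1, a=42
d=1 and a=2a₀=42 at k=4, so the next step gives (m, d) = (21, 39) again — its k=1 value — and the period has length 4.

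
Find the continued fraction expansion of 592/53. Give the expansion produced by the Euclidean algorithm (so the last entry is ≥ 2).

592 = 11*53 + 9
53 = 5*9 + 8
9 = 1*8 + 1
8 = 8*1 + 0  (stop)
So 592/53 = [11; 5, 1, 8].

[11; 5, 1, 8]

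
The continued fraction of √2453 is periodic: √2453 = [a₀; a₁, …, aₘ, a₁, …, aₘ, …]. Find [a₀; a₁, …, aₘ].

a₀ = ⌊√2453⌋ = 49.
With m₀=0, d₀=1 and mₖ₊₁ = dₖaₖ − mₖ, dₖ₊₁ = (n − mₖ₊₁²)/dₖ, aₖ₊₁ = ⌊(a₀+mₖ₊₁)/dₖ₊₁⌋:
  k=1: m=49, d=52, a=1
  k=2: m=3, d=47, a=1
  k=3: m=44, d=11, a=8
  k=4: m=44, d=47, a=1
  k=5: m=3, d=52, a=1
  k=6: m=49, d=1, a=98
d=1 and a=2a₀=98 at k=6, so the next step gives (m, d) = (49, 52) again — its k=1 value — and the period has length 6.

[49; 1, 1, 8, 1, 1, 98]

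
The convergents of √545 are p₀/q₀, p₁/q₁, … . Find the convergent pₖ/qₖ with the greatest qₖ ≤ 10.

70/3

√545 = [23; 2, 1, 8, 1, 2, 46, …] (period length 6).
Convergents:
  p_0/q_0 = 23/1
  p_1/q_1 = 47/2
  p_2/q_2 = 70/3
  p_3/q_3 = 607/26
q_2 = 3 ≤ 10 < 26 = q_3, so the answer is 70/3.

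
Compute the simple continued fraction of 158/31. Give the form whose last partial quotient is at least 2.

158 = 5·31 + 3
31 = 10·3 + 1
3 = 3·1 + 0  (stop)
So 158/31 = [5; 10, 3].

[5; 10, 3]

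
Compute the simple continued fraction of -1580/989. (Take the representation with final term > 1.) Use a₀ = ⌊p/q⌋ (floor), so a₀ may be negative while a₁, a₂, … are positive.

-1580 = -2*989 + 398
989 = 2*398 + 193
398 = 2*193 + 12
193 = 16*12 + 1
12 = 12*1 + 0  (stop)
So -1580/989 = [-2; 2, 2, 16, 12].

[-2; 2, 2, 16, 12]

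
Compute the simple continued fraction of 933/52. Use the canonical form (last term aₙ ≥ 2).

933 = 17×52 + 49
52 = 1×49 + 3
49 = 16×3 + 1
3 = 3×1 + 0  (stop)
So 933/52 = [17; 1, 16, 3].

[17; 1, 16, 3]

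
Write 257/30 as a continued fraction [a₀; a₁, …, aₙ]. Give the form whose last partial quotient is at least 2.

257 = 8×30 + 17
30 = 1×17 + 13
17 = 1×13 + 4
13 = 3×4 + 1
4 = 4×1 + 0  (stop)
So 257/30 = [8; 1, 1, 3, 4].

[8; 1, 1, 3, 4]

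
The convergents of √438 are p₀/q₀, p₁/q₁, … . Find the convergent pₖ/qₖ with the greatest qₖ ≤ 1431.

12285/587

√438 = [20; 1, 12, 1, 40, …] (period length 4).
Convergents:
  p_0/q_0 = 20/1
  p_1/q_1 = 21/1
  p_2/q_2 = 272/13
  p_3/q_3 = 293/14
  p_4/q_4 = 11992/573
  p_5/q_5 = 12285/587
  p_6/q_6 = 159412/7617
q_5 = 587 ≤ 1431 < 7617 = q_6, so the answer is 12285/587.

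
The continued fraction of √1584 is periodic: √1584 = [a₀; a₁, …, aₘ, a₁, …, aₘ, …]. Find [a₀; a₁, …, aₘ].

a₀ = ⌊√1584⌋ = 39.
With m₀=0, d₀=1 and mₖ₊₁ = dₖaₖ − mₖ, dₖ₊₁ = (n − mₖ₊₁²)/dₖ, aₖ₊₁ = ⌊(a₀+mₖ₊₁)/dₖ₊₁⌋:
  k=1: m=39, d=63, a=1
  k=2: m=24, d=16, a=3
  k=3: m=24, d=63, a=1
  k=4: m=39, d=1, a=78
d=1 and a=2a₀=78 at k=4, so the next step gives (m, d) = (39, 63) again — its k=1 value — and the period has length 4.

[39; 1, 3, 1, 78]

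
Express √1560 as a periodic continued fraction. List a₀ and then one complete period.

a₀ = ⌊√1560⌋ = 39.
With m₀=0, d₀=1 and mₖ₊₁ = dₖaₖ − mₖ, dₖ₊₁ = (n − mₖ₊₁²)/dₖ, aₖ₊₁ = ⌊(a₀+mₖ₊₁)/dₖ₊₁⌋:
  k=1: m=39, d=39, a=2
  k=2: m=39, d=1, a=78
d=1 and a=2a₀=78 at k=2, so the next step gives (m, d) = (39, 39) again — its k=1 value — and the period has length 2.

[39; 2, 78]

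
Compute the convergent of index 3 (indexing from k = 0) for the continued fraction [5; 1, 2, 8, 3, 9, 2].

142/25

Using pₖ = aₖpₖ₋₁ + pₖ₋₂, qₖ = aₖqₖ₋₁ + qₖ₋₂ (with p₋₁=1, p₋₂=0, q₋₁=0, q₋₂=1):
  k=0: a=5, p=5, q=1
  k=1: a=1, p=6, q=1
  k=2: a=2, p=17, q=3
  k=3: a=8, p=142, q=25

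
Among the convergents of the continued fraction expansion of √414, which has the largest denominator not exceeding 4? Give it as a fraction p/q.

61/3

√414 = [20; 2, 1, 7, 2, 7, 1, 2, 40, …] (period length 8).
Convergents:
  p_0/q_0 = 20/1
  p_1/q_1 = 41/2
  p_2/q_2 = 61/3
  p_3/q_3 = 468/23
q_2 = 3 ≤ 4 < 23 = q_3, so the answer is 61/3.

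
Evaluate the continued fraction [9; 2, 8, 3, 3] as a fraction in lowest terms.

Using pₖ = aₖpₖ₋₁ + pₖ₋₂ and qₖ = aₖqₖ₋₁ + qₖ₋₂:
  k=0: a=9, p=9, q=1
  k=1: a=2, p=19, q=2
  k=2: a=8, p=161, q=17
  k=3: a=3, p=502, q=53
  k=4: a=3, p=1667, q=176

1667/176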